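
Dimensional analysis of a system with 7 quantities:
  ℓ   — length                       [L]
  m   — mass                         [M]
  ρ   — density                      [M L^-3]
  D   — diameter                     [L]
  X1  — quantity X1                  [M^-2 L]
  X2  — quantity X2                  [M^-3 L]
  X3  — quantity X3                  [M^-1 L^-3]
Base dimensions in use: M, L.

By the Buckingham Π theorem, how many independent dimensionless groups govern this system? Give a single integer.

Exponent matrix [M,L] × [ℓ,m,ρ,D,X1,X2,X3]:
  M: [ 0  1  1  0 -2 -3 -1]
  L: [ 1  0 -3  1  1  1 -3]
Row reduction gives pivot columns ℓ,m; rank = 2
7 vars − rank 2 = 5 Π groups

5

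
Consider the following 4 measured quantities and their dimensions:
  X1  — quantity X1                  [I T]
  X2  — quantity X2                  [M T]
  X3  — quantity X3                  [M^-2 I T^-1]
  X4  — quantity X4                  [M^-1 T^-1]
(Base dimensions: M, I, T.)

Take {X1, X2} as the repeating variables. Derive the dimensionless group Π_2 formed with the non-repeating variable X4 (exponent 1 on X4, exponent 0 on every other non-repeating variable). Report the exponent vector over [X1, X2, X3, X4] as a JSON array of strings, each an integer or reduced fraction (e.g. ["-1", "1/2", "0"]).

["0", "1", "0", "1"]

Exponent matrix [M,I,T] × [X1,X2,X3,X4]:
  M: [ 0  1 -2 -1]
  I: [ 1  0  1  0]
  T: [ 1  1 -1 -1]
RREF → pivots at {X1,X2} ⇒ r = 2
Pivot set = {X1,X2}, free = {X3,X4}
RREF:
  r0: [   1    0    1    0]
  r1: [   0    1   -2   -1]
  r2: [   0    0    0    0]
Fix exponent of X4 at 1, X3 at 0; solve each RREF row for its pivot's exponent:
  r0: exp(X1) + (0)·1 = 0 ⇒ exp(X1) = 0
  r1: exp(X2) + (-1)·1 = 0 ⇒ exp(X2) = 1
Π_2 = X2 · X4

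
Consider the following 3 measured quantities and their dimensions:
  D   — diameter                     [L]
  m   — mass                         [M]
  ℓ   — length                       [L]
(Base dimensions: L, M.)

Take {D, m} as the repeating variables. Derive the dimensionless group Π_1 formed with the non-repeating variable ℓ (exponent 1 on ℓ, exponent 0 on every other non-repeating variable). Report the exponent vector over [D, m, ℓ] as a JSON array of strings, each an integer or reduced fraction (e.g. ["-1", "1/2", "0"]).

["-1", "0", "1"]

Write exponents as rows L,M / cols D,m,ℓ:
  L: [ 1  0  1]
  M: [ 0  1  0]
Row reduction gives pivot columns D,m; rank = 2
Repeat: D,m; free: ℓ
RREF:
  r0: [   1    0    1]
  r1: [   0    1    0]
Fix exponent of ℓ at 1; solve each RREF row for its pivot's exponent:
  r0: exp(D) + (1)·1 = 0 ⇒ exp(D) = -1
  r1: exp(m) + (0)·1 = 0 ⇒ exp(m) = 0
Π_1 = D^-1 · ℓ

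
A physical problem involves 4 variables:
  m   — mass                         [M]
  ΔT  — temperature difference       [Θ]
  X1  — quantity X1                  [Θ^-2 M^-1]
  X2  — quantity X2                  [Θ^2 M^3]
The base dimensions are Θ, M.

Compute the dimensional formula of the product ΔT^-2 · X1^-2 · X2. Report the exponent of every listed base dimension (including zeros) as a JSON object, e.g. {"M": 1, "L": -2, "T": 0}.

Dimensional matrix (Θ×M by m×ΔT×X1×X2):
  Θ: [ 0  1 -2  2]
  M: [ 1  0 -1  3]
  [Θ]: (-2)·1+(-2)·-2+(1)·2 = 4
  [M]: (-2)·0+(-2)·-1+(1)·3 = 5
⇒ Θ^4 M^5

{"Θ": 4, "M": 5}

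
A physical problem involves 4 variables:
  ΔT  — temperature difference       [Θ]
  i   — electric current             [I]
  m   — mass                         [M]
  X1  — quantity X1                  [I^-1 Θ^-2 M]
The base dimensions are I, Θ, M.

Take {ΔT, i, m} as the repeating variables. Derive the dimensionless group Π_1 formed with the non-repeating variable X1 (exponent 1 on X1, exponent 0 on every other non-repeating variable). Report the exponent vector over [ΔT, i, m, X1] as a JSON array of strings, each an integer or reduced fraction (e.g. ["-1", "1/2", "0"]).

["2", "1", "-1", "1"]

Write exponents as rows I,Θ,M / cols ΔT,i,m,X1:
  I: [ 0  1  0 -1]
  Θ: [ 1  0  0 -2]
  M: [ 0  0  1  1]
Row reduction gives pivot columns ΔT,i,m; rank = 3
Repeat: ΔT,i,m; free: X1
RREF:
  r0: [   1    0    0   -2]
  r1: [   0    1    0   -1]
  r2: [   0    0    1    1]
Fix exponent of X1 at 1; solve each RREF row for its pivot's exponent:
  r0: exp(ΔT) + (-2)·1 = 0 ⇒ exp(ΔT) = 2
  r1: exp(i) + (-1)·1 = 0 ⇒ exp(i) = 1
  r2: exp(m) + (1)·1 = 0 ⇒ exp(m) = -1
Π_1 = ΔT^2 · i · m^-1 · X1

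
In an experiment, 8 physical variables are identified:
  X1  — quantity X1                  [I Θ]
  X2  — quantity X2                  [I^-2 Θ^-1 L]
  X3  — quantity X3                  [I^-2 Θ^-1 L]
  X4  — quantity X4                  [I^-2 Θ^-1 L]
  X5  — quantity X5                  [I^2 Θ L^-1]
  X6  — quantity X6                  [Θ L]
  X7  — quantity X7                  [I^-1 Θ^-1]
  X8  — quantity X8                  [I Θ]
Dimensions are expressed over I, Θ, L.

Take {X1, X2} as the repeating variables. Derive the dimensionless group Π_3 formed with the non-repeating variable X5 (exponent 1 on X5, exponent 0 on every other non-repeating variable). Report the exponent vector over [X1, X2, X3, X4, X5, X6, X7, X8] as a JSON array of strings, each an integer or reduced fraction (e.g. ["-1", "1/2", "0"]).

["0", "1", "0", "0", "1", "0", "0", "0"]

Exponent matrix [I,Θ,L] × [X1,X2,X3,X4,X5,X6,X7,X8]:
  I: [ 1 -2 -2 -2  2  0 -1  1]
  Θ: [ 1 -1 -1 -1  1  1 -1  1]
  L: [ 0  1  1  1 -1  1  0  0]
Echelon form has 2 nonzero rows (pivots: X1,X2)
Repeat: X1,X2; free: X3,X4,X5,X6,X7,X8
RREF:
  r0: [   1    0    0    0    0    2   -1    1]
  r1: [   0    1    1    1   -1    1    0    0]
  r2: [   0    0    0    0    0    0    0    0]
Fix exponent of X5 at 1, X3 at 0, X4 at 0, X6 at 0, X7 at 0, X8 at 0; solve each RREF row for its pivot's exponent:
  r0: exp(X1) + (0)·1 = 0 ⇒ exp(X1) = 0
  r1: exp(X2) + (-1)·1 = 0 ⇒ exp(X2) = 1
Π_3 = X2 · X5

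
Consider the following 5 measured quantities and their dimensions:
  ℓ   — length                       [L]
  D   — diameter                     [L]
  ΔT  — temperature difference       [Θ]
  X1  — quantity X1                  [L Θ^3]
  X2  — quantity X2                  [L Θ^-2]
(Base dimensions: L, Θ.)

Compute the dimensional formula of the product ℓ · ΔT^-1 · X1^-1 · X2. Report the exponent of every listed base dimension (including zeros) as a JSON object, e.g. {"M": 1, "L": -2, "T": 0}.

{"L": 1, "Θ": -6}

Exponent matrix [L,Θ] × [ℓ,D,ΔT,X1,X2]:
  L: [ 1  1  0  1  1]
  Θ: [ 0  0  1  3 -2]
  [L]: (1)·1+(-1)·0+(-1)·1+(1)·1 = 1
  [Θ]: (1)·0+(-1)·1+(-1)·3+(1)·-2 = -6
⇒ L Θ^-6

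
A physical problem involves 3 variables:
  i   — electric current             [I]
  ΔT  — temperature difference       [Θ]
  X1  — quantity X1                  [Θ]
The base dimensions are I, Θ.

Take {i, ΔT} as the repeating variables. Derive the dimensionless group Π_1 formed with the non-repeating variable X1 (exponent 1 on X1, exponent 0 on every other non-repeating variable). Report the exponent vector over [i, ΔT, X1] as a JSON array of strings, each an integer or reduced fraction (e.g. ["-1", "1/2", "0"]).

["0", "-1", "1"]

Dimensional matrix (I×Θ by i×ΔT×X1):
  I: [ 1  0  0]
  Θ: [ 0  1  1]
Row reduction gives pivot columns i,ΔT; rank = 2
Repeat: i,ΔT; free: X1
RREF:
  r0: [   1    0    0]
  r1: [   0    1    1]
Fix exponent of X1 at 1; solve each RREF row for its pivot's exponent:
  r0: exp(i) + (0)·1 = 0 ⇒ exp(i) = 0
  r1: exp(ΔT) + (1)·1 = 0 ⇒ exp(ΔT) = -1
Π_1 = ΔT^-1 · X1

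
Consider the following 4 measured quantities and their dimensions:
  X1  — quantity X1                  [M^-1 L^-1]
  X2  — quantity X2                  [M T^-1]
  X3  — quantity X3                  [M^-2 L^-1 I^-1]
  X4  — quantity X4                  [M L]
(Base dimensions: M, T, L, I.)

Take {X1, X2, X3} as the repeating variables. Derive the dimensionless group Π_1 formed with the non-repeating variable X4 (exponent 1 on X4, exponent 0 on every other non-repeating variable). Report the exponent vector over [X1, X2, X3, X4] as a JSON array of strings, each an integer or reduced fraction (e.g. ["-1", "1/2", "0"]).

Exponent matrix [M,T,L,I] × [X1,X2,X3,X4]:
  M: [-1  1 -2  1]
  T: [ 0 -1  0  0]
  L: [-1  0 -1  1]
  I: [ 0  0 -1  0]
Row reduction gives pivot columns X1,X2,X3; rank = 3
Repeat: X1,X2,X3; free: X4
RREF:
  r0: [   1    0    0   -1]
  r1: [   0    1    0    0]
  r2: [   0    0    1    0]
  r3: [   0    0    0    0]
Fix exponent of X4 at 1; solve each RREF row for its pivot's exponent:
  r0: exp(X1) + (-1)·1 = 0 ⇒ exp(X1) = 1
  r1: exp(X2) + (0)·1 = 0 ⇒ exp(X2) = 0
  r2: exp(X3) + (0)·1 = 0 ⇒ exp(X3) = 0
Π_1 = X1 · X4

["1", "0", "0", "1"]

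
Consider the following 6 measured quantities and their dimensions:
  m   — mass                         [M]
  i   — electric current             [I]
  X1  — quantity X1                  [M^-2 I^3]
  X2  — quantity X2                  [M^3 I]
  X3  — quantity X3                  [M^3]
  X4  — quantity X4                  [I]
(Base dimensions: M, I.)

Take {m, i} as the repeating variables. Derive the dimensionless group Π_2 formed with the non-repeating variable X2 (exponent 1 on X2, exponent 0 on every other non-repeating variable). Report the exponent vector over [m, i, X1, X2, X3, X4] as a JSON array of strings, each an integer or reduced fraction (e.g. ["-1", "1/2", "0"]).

["-3", "-1", "0", "1", "0", "0"]

Exponent matrix [M,I] × [m,i,X1,X2,X3,X4]:
  M: [ 1  0 -2  3  3  0]
  I: [ 0  1  3  1  0  1]
Row reduction gives pivot columns m,i; rank = 2
Pivot set = {m,i}, free = {X1,X2,X3,X4}
RREF:
  r0: [   1    0   -2    3    3    0]
  r1: [   0    1    3    1    0    1]
Fix exponent of X2 at 1, X1 at 0, X3 at 0, X4 at 0; solve each RREF row for its pivot's exponent:
  r0: exp(m) + (3)·1 = 0 ⇒ exp(m) = -3
  r1: exp(i) + (1)·1 = 0 ⇒ exp(i) = -1
Π_2 = m^-3 · i^-1 · X2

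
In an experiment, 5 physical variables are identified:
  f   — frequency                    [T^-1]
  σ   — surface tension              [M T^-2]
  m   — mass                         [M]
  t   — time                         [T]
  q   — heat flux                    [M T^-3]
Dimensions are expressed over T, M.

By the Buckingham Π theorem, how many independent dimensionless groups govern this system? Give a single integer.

3

Exponent matrix [T,M] × [f,σ,m,t,q]:
  T: [-1 -2  0  1 -3]
  M: [ 0  1  1  0  1]
Echelon form has 2 nonzero rows (pivots: f,σ)
Π count = n − r = 5 − 2 = 3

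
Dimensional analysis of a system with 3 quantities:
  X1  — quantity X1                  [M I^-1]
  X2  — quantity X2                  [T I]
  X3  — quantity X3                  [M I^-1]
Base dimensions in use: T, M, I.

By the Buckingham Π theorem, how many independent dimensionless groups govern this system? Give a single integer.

1

Write exponents as rows T,M,I / cols X1,X2,X3:
  T: [ 0  1  0]
  M: [ 1  0  1]
  I: [-1  1 -1]
Echelon form has 2 nonzero rows (pivots: X1,X2)
Π count = n − r = 3 − 2 = 1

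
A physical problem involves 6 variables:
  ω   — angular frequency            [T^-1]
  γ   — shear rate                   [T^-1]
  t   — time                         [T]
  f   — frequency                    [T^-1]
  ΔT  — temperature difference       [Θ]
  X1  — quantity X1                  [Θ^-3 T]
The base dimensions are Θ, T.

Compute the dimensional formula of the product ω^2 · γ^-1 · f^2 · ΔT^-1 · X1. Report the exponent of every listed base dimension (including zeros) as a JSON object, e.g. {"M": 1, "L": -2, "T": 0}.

{"Θ": -4, "T": -2}

Exponent matrix [Θ,T] × [ω,γ,t,f,ΔT,X1]:
  Θ: [ 0  0  0  0  1 -3]
  T: [-1 -1  1 -1  0  1]
  [Θ]: (2)·0+(-1)·0+(2)·0+(-1)·1+(1)·-3 = -4
  [T]: (2)·-1+(-1)·-1+(2)·-1+(-1)·0+(1)·1 = -2
⇒ Θ^-4 T^-2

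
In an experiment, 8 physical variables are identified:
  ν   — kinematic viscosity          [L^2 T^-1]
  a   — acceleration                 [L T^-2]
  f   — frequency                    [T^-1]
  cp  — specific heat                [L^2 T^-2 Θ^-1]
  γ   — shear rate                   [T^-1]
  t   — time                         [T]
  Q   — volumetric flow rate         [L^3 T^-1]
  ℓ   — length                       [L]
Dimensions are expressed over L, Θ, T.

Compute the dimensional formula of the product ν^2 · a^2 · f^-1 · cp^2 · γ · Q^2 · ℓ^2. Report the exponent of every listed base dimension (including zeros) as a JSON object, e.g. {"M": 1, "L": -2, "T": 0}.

Exponent matrix [L,Θ,T] × [ν,a,f,cp,γ,t,Q,ℓ]:
  L: [ 2  1  0  2  0  0  3  1]
  Θ: [ 0  0  0 -1  0  0  0  0]
  T: [-1 -2 -1 -2 -1  1 -1  0]
  [L]: (2)·2+(2)·1+(-1)·0+(2)·2+(1)·0+(2)·3+(2)·1 = 18
  [Θ]: (2)·0+(2)·0+(-1)·0+(2)·-1+(1)·0+(2)·0+(2)·0 = -2
  [T]: (2)·-1+(2)·-2+(-1)·-1+(2)·-2+(1)·-1+(2)·-1+(2)·0 = -12
⇒ L^18 Θ^-2 T^-12

{"L": 18, "Θ": -2, "T": -12}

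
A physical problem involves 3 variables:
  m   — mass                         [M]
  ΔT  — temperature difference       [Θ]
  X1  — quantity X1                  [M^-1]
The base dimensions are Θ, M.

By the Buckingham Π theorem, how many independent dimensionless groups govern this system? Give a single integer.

Dimensional matrix (Θ×M by m×ΔT×X1):
  Θ: [ 0  1  0]
  M: [ 1  0 -1]
RREF → pivots at {m,ΔT} ⇒ r = 2
n=3, r=2 ⇒ 1 dimensionless group

1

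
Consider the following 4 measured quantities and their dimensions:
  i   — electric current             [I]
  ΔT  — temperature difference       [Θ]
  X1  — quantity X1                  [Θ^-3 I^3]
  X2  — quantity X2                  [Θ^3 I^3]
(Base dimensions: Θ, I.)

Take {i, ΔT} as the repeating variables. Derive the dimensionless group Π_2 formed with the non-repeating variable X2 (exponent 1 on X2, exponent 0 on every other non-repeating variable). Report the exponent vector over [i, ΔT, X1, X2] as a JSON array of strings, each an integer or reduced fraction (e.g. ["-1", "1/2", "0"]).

Dimensional matrix (Θ×I by i×ΔT×X1×X2):
  Θ: [ 0  1 -3  3]
  I: [ 1  0  3  3]
Row reduction gives pivot columns i,ΔT; rank = 2
Pivot set = {i,ΔT}, free = {X1,X2}
RREF:
  r0: [   1    0    3    3]
  r1: [   0    1   -3    3]
Fix exponent of X2 at 1, X1 at 0; solve each RREF row for its pivot's exponent:
  r0: exp(i) + (3)·1 = 0 ⇒ exp(i) = -3
  r1: exp(ΔT) + (3)·1 = 0 ⇒ exp(ΔT) = -3
Π_2 = i^-3 · ΔT^-3 · X2

["-3", "-3", "0", "1"]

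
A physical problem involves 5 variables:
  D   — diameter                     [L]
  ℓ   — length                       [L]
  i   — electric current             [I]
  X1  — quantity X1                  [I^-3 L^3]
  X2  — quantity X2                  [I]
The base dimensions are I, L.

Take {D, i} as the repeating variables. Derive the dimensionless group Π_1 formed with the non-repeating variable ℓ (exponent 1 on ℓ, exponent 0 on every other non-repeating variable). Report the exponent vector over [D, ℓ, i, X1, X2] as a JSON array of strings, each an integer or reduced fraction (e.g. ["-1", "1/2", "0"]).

Dimensional matrix (I×L by D×ℓ×i×X1×X2):
  I: [ 0  0  1 -3  1]
  L: [ 1  1  0  3  0]
Row reduction gives pivot columns D,i; rank = 2
Repeat: D,i; free: ℓ,X1,X2
RREF:
  r0: [   1    1    0    3    0]
  r1: [   0    0    1   -3    1]
Fix exponent of ℓ at 1, X1 at 0, X2 at 0; solve each RREF row for its pivot's exponent:
  r0: exp(D) + (1)·1 = 0 ⇒ exp(D) = -1
  r1: exp(i) + (0)·1 = 0 ⇒ exp(i) = 0
Π_1 = D^-1 · ℓ

["-1", "1", "0", "0", "0"]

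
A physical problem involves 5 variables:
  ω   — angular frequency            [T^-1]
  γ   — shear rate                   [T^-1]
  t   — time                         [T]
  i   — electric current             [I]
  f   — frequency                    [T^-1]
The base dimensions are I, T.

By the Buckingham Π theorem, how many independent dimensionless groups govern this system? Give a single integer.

Write exponents as rows I,T / cols ω,γ,t,i,f:
  I: [ 0  0  0  1  0]
  T: [-1 -1  1  0 -1]
RREF → pivots at {ω,i} ⇒ r = 2
n=5, r=2 ⇒ 3 dimensionless groups

3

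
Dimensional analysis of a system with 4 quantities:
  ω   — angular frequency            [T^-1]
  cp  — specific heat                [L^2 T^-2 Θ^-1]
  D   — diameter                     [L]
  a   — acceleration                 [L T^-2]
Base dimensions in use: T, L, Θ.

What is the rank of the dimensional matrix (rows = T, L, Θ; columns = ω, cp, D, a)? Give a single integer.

3

Dimensional matrix (T×L×Θ by ω×cp×D×a):
  T: [-1 -2  0 -2]
  L: [ 0  2  1  1]
  Θ: [ 0 -1  0  0]
Echelon form has 3 nonzero rows (pivots: ω,cp,D)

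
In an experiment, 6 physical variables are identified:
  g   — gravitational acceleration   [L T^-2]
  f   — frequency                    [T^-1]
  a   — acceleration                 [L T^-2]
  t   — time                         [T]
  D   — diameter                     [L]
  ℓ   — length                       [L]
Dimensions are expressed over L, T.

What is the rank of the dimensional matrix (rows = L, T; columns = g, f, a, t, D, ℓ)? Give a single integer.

2

Write exponents as rows L,T / cols g,f,a,t,D,ℓ:
  L: [ 1  0  1  0  1  1]
  T: [-2 -1 -2  1  0  0]
Echelon form has 2 nonzero rows (pivots: g,f)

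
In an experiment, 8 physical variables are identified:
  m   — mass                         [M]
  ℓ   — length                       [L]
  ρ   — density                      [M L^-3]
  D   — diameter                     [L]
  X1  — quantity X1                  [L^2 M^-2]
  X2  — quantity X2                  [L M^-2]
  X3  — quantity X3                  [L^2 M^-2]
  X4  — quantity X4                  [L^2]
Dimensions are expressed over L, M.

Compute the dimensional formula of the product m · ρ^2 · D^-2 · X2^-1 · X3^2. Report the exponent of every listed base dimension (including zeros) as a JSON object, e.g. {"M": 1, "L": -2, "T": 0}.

Dimensional matrix (L×M by m×ℓ×ρ×D×X1×X2×X3×X4):
  L: [ 0  1 -3  1  2  1  2  2]
  M: [ 1  0  1  0 -2 -2 -2  0]
  [L]: (1)·0+(2)·-3+(-2)·1+(-1)·1+(2)·2 = -5
  [M]: (1)·1+(2)·1+(-2)·0+(-1)·-2+(2)·-2 = 1
⇒ L^-5 M

{"L": -5, "M": 1}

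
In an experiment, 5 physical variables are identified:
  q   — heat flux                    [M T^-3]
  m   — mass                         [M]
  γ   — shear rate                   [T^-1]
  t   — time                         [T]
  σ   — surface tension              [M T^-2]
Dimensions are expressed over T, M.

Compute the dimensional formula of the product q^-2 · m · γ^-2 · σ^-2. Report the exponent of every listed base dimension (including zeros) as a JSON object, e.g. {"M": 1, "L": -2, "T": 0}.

Exponent matrix [T,M] × [q,m,γ,t,σ]:
  T: [-3  0 -1  1 -2]
  M: [ 1  1  0  0  1]
  [T]: (-2)·-3+(1)·0+(-2)·-1+(-2)·-2 = 12
  [M]: (-2)·1+(1)·1+(-2)·0+(-2)·1 = -3
⇒ T^12 M^-3

{"T": 12, "M": -3}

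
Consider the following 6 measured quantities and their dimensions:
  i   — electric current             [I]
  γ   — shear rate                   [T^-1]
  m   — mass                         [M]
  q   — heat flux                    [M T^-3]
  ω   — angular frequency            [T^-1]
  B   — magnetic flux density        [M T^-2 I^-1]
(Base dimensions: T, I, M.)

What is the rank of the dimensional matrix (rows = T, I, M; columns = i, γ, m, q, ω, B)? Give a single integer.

Dimensional matrix (T×I×M by i×γ×m×q×ω×B):
  T: [ 0 -1  0 -3 -1 -2]
  I: [ 1  0  0  0  0 -1]
  M: [ 0  0  1  1  0  1]
Echelon form has 3 nonzero rows (pivots: i,γ,m)

3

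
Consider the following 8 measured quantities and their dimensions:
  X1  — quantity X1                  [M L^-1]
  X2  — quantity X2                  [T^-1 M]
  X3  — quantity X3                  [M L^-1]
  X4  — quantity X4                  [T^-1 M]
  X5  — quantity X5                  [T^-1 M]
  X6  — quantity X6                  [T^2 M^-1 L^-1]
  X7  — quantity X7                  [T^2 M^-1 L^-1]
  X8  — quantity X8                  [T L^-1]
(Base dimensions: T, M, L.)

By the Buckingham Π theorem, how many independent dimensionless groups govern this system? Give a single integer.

6

Exponent matrix [T,M,L] × [X1,X2,X3,X4,X5,X6,X7,X8]:
  T: [ 0 -1  0 -1 -1  2  2  1]
  M: [ 1  1  1  1  1 -1 -1  0]
  L: [-1  0 -1  0  0 -1 -1 -1]
RREF → pivots at {X1,X2} ⇒ r = 2
8 vars − rank 2 = 6 Π groups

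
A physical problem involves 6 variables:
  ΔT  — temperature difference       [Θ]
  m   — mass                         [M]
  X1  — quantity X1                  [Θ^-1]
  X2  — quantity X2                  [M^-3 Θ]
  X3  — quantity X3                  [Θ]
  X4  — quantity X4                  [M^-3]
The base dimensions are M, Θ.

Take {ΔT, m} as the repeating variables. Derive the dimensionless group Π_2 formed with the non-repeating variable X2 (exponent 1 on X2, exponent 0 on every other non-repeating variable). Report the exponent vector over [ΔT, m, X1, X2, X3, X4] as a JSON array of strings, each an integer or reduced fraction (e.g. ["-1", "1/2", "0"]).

["-1", "3", "0", "1", "0", "0"]

Write exponents as rows M,Θ / cols ΔT,m,X1,X2,X3,X4:
  M: [ 0  1  0 -3  0 -3]
  Θ: [ 1  0 -1  1  1  0]
Row reduction gives pivot columns ΔT,m; rank = 2
Repeat: ΔT,m; free: X1,X2,X3,X4
RREF:
  r0: [   1    0   -1    1    1    0]
  r1: [   0    1    0   -3    0   -3]
Fix exponent of X2 at 1, X1 at 0, X3 at 0, X4 at 0; solve each RREF row for its pivot's exponent:
  r0: exp(ΔT) + (1)·1 = 0 ⇒ exp(ΔT) = -1
  r1: exp(m) + (-3)·1 = 0 ⇒ exp(m) = 3
Π_2 = ΔT^-1 · m^3 · X2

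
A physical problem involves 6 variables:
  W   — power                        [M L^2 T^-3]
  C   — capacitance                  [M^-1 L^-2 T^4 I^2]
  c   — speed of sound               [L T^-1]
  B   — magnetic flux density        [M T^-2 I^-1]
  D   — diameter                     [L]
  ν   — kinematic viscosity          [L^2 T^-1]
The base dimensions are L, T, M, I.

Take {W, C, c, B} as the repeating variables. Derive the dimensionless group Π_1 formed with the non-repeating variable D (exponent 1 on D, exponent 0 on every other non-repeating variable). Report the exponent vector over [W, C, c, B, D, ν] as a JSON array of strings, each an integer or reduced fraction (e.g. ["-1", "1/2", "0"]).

Exponent matrix [L,T,M,I] × [W,C,c,B,D,ν]:
  L: [ 2 -2  1  0  1  2]
  T: [-3  4 -1 -2  0 -1]
  M: [ 1 -1  0  1  0  0]
  I: [ 0  2  0 -1  0  0]
RREF → pivots at {W,C,c,B} ⇒ r = 4
Repeat: W,C,c,B; free: D,ν
RREF:
  r0: [   1    0    0    0    1    1]
  r1: [   0    1    0    0   -1   -1]
  r2: [   0    0    1    0   -3   -2]
  r3: [   0    0    0    1   -2   -2]
Fix exponent of D at 1, ν at 0; solve each RREF row for its pivot's exponent:
  r0: exp(W) + (1)·1 = 0 ⇒ exp(W) = -1
  r1: exp(C) + (-1)·1 = 0 ⇒ exp(C) = 1
  r2: exp(c) + (-3)·1 = 0 ⇒ exp(c) = 3
  r3: exp(B) + (-2)·1 = 0 ⇒ exp(B) = 2
Π_1 = W^-1 · C · c^3 · B^2 · D

["-1", "1", "3", "2", "1", "0"]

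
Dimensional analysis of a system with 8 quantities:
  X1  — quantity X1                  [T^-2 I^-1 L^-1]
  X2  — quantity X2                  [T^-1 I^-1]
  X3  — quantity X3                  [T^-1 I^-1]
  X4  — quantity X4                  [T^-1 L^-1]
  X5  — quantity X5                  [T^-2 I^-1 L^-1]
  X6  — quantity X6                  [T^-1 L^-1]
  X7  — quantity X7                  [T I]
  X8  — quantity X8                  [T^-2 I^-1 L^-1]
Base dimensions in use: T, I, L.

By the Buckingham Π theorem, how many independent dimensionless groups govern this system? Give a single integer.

Exponent matrix [T,I,L] × [X1,X2,X3,X4,X5,X6,X7,X8]:
  T: [-2 -1 -1 -1 -2 -1  1 -2]
  I: [-1 -1 -1  0 -1  0  1 -1]
  L: [-1  0  0 -1 -1 -1  0 -1]
Echelon form has 2 nonzero rows (pivots: X1,X2)
8 vars − rank 2 = 6 Π groups

6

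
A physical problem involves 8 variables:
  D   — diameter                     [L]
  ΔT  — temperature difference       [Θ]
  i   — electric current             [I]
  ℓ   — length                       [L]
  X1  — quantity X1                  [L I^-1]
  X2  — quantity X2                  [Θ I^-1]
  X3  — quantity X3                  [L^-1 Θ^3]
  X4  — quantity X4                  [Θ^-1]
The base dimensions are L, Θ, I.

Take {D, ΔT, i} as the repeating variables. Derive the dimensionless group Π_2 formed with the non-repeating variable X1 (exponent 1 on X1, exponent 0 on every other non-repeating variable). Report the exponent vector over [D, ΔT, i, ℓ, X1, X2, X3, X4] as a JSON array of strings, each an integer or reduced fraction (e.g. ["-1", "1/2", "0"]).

Dimensional matrix (L×Θ×I by D×ΔT×i×ℓ×X1×X2×X3×X4):
  L: [ 1  0  0  1  1  0 -1  0]
  Θ: [ 0  1  0  0  0  1  3 -1]
  I: [ 0  0  1  0 -1 -1  0  0]
Row reduction gives pivot columns D,ΔT,i; rank = 3
Repeat: D,ΔT,i; free: ℓ,X1,X2,X3,X4
RREF:
  r0: [   1    0    0    1    1    0   -1    0]
  r1: [   0    1    0    0    0    1    3   -1]
  r2: [   0    0    1    0   -1   -1    0    0]
Fix exponent of X1 at 1, ℓ at 0, X2 at 0, X3 at 0, X4 at 0; solve each RREF row for its pivot's exponent:
  r0: exp(D) + (1)·1 = 0 ⇒ exp(D) = -1
  r1: exp(ΔT) + (0)·1 = 0 ⇒ exp(ΔT) = 0
  r2: exp(i) + (-1)·1 = 0 ⇒ exp(i) = 1
Π_2 = D^-1 · i · X1

["-1", "0", "1", "0", "1", "0", "0", "0"]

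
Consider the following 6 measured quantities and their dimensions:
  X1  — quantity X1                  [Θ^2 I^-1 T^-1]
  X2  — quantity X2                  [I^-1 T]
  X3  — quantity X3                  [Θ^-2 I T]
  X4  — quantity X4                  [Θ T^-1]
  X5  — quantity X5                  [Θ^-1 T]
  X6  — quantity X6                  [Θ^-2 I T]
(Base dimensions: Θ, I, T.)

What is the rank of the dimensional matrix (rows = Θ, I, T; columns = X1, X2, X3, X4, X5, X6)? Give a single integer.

2

Write exponents as rows Θ,I,T / cols X1,X2,X3,X4,X5,X6:
  Θ: [ 2  0 -2  1 -1 -2]
  I: [-1 -1  1  0  0  1]
  T: [-1  1  1 -1  1  1]
Row reduction gives pivot columns X1,X2; rank = 2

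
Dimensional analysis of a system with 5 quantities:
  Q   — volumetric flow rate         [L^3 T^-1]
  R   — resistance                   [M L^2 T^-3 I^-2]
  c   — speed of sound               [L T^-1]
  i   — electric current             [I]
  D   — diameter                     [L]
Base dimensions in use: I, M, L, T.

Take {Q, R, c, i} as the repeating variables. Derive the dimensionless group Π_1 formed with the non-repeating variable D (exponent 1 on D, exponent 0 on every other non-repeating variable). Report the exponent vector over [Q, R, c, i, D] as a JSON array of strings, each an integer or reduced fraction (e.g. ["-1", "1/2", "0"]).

["-1/2", "0", "1/2", "0", "1"]

Exponent matrix [I,M,L,T] × [Q,R,c,i,D]:
  I: [ 0 -2  0  1  0]
  M: [ 0  1  0  0  0]
  L: [ 3  2  1  0  1]
  T: [-1 -3 -1  0  0]
Row reduction gives pivot columns Q,R,c,i; rank = 4
Pivot set = {Q,R,c,i}, free = {D}
RREF:
  r0: [   1    0    0    0  1/2]
  r1: [   0    1    0    0    0]
  r2: [   0    0    1    0 -1/2]
  r3: [   0    0    0    1    0]
Fix exponent of D at 1; solve each RREF row for its pivot's exponent:
  r0: exp(Q) + (1/2)·1 = 0 ⇒ exp(Q) = -1/2
  r1: exp(R) + (0)·1 = 0 ⇒ exp(R) = 0
  r2: exp(c) + (-1/2)·1 = 0 ⇒ exp(c) = 1/2
  r3: exp(i) + (0)·1 = 0 ⇒ exp(i) = 0
Π_1 = Q^(-1/2) · c^(1/2) · D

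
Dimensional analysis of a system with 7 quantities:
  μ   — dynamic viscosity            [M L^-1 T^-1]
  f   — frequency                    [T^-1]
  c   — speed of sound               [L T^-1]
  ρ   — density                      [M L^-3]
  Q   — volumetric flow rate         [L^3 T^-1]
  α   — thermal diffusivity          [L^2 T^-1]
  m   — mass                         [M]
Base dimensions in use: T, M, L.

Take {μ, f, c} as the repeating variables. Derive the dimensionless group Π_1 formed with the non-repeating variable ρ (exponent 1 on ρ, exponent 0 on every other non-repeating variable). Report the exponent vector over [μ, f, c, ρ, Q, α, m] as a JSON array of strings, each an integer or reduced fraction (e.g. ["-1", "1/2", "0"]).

["-1", "-1", "2", "1", "0", "0", "0"]

Exponent matrix [T,M,L] × [μ,f,c,ρ,Q,α,m]:
  T: [-1 -1 -1  0 -1 -1  0]
  M: [ 1  0  0  1  0  0  1]
  L: [-1  0  1 -3  3  2  0]
Echelon form has 3 nonzero rows (pivots: μ,f,c)
Repeat: μ,f,c; free: ρ,Q,α,m
RREF:
  r0: [   1    0    0    1    0    0    1]
  r1: [   0    1    0    1   -2   -1   -2]
  r2: [   0    0    1   -2    3    2    1]
Fix exponent of ρ at 1, Q at 0, α at 0, m at 0; solve each RREF row for its pivot's exponent:
  r0: exp(μ) + (1)·1 = 0 ⇒ exp(μ) = -1
  r1: exp(f) + (1)·1 = 0 ⇒ exp(f) = -1
  r2: exp(c) + (-2)·1 = 0 ⇒ exp(c) = 2
Π_1 = μ^-1 · f^-1 · c^2 · ρ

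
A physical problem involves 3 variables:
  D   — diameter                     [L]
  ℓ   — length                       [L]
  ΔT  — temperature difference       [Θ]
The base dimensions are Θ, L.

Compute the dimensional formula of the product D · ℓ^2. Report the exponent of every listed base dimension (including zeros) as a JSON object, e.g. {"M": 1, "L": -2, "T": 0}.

Exponent matrix [Θ,L] × [D,ℓ,ΔT]:
  Θ: [ 0  0  1]
  L: [ 1  1  0]
  [Θ]: (1)·0+(2)·0 = 0
  [L]: (1)·1+(2)·1 = 3
⇒ L^3

{"Θ": 0, "L": 3}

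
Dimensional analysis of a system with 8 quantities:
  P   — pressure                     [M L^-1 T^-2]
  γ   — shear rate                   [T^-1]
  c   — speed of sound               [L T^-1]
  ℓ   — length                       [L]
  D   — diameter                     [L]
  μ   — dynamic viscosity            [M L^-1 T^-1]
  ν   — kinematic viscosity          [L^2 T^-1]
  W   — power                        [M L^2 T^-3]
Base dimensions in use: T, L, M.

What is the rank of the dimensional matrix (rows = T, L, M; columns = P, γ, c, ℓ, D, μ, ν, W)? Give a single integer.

Dimensional matrix (T×L×M by P×γ×c×ℓ×D×μ×ν×W):
  T: [-2 -1 -1  0  0 -1 -1 -3]
  L: [-1  0  1  1  1 -1  2  2]
  M: [ 1  0  0  0  0  1  0  1]
Echelon form has 3 nonzero rows (pivots: P,γ,c)

3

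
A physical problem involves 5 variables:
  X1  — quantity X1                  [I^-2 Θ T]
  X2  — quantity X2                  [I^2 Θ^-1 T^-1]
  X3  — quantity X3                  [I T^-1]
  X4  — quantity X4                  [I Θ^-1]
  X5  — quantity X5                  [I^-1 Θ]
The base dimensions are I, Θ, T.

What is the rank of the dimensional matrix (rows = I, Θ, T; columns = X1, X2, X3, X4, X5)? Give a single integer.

Exponent matrix [I,Θ,T] × [X1,X2,X3,X4,X5]:
  I: [-2  2  1  1 -1]
  Θ: [ 1 -1  0 -1  1]
  T: [ 1 -1 -1  0  0]
Echelon form has 2 nonzero rows (pivots: X1,X3)

2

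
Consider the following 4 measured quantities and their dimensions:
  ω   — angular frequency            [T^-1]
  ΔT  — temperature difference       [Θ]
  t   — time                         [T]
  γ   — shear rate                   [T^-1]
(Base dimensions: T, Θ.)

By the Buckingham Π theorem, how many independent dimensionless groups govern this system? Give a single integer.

Dimensional matrix (T×Θ by ω×ΔT×t×γ):
  T: [-1  0  1 -1]
  Θ: [ 0  1  0  0]
Echelon form has 2 nonzero rows (pivots: ω,ΔT)
4 vars − rank 2 = 2 Π groups

2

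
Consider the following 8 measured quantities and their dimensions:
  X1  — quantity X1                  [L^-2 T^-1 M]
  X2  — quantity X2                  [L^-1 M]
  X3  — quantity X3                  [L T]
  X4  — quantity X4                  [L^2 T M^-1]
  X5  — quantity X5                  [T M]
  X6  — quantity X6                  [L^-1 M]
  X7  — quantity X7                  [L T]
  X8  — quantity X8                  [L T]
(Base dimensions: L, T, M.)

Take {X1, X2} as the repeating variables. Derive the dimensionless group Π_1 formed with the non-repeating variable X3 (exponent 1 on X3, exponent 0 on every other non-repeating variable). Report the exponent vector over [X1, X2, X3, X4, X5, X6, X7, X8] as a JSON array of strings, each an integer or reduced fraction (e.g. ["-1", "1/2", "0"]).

Exponent matrix [L,T,M] × [X1,X2,X3,X4,X5,X6,X7,X8]:
  L: [-2 -1  1  2  0 -1  1  1]
  T: [-1  0  1  1  1  0  1  1]
  M: [ 1  1  0 -1  1  1  0  0]
Row reduction gives pivot columns X1,X2; rank = 2
Pivot set = {X1,X2}, free = {X3,X4,X5,X6,X7,X8}
RREF:
  r0: [   1    0   -1   -1   -1    0   -1   -1]
  r1: [   0    1    1    0    2    1    1    1]
  r2: [   0    0    0    0    0    0    0    0]
Fix exponent of X3 at 1, X4 at 0, X5 at 0, X6 at 0, X7 at 0, X8 at 0; solve each RREF row for its pivot's exponent:
  r0: exp(X1) + (-1)·1 = 0 ⇒ exp(X1) = 1
  r1: exp(X2) + (1)·1 = 0 ⇒ exp(X2) = -1
Π_1 = X1 · X2^-1 · X3

["1", "-1", "1", "0", "0", "0", "0", "0"]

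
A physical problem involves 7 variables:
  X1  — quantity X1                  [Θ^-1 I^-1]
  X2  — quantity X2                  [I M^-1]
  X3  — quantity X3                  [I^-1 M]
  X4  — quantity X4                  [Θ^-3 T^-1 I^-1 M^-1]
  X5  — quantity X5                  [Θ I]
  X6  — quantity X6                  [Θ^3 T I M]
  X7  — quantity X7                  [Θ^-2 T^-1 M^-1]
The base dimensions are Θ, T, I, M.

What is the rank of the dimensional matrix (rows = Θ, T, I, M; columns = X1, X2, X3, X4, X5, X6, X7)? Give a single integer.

3

Exponent matrix [Θ,T,I,M] × [X1,X2,X3,X4,X5,X6,X7]:
  Θ: [-1  0  0 -3  1  3 -2]
  T: [ 0  0  0 -1  0  1 -1]
  I: [-1  1 -1 -1  1  1  0]
  M: [ 0 -1  1 -1  0  1 -1]
Row reduction gives pivot columns X1,X2,X4; rank = 3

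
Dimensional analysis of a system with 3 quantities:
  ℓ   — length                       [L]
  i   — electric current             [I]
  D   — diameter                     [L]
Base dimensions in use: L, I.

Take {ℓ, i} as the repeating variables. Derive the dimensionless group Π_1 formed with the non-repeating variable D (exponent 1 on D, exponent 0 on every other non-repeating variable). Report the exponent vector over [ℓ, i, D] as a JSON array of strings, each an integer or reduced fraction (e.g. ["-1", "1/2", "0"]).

["-1", "0", "1"]

Write exponents as rows L,I / cols ℓ,i,D:
  L: [ 1  0  1]
  I: [ 0  1  0]
Row reduction gives pivot columns ℓ,i; rank = 2
Repeat: ℓ,i; free: D
RREF:
  r0: [   1    0    1]
  r1: [   0    1    0]
Fix exponent of D at 1; solve each RREF row for its pivot's exponent:
  r0: exp(ℓ) + (1)·1 = 0 ⇒ exp(ℓ) = -1
  r1: exp(i) + (0)·1 = 0 ⇒ exp(i) = 0
Π_1 = ℓ^-1 · D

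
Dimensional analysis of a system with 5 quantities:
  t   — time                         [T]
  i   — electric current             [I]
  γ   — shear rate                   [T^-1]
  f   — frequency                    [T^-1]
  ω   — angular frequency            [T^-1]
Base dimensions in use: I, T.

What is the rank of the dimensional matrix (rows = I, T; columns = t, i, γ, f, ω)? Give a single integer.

Exponent matrix [I,T] × [t,i,γ,f,ω]:
  I: [ 0  1  0  0  0]
  T: [ 1  0 -1 -1 -1]
RREF → pivots at {t,i} ⇒ r = 2

2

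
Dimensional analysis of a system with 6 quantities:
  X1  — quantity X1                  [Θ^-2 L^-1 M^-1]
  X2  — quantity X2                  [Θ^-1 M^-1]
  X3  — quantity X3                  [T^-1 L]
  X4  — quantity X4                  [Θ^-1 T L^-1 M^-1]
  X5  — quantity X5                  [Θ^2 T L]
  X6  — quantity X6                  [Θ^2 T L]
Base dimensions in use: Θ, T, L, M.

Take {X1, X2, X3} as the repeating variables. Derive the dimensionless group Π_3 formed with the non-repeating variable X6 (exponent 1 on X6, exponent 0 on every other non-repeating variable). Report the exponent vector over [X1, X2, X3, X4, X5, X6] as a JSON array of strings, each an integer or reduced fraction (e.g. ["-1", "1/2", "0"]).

Exponent matrix [Θ,T,L,M] × [X1,X2,X3,X4,X5,X6]:
  Θ: [-2 -1  0 -1  2  2]
  T: [ 0  0 -1  1  1  1]
  L: [-1  0  1 -1  1  1]
  M: [-1 -1  0 -1  0  0]
Row reduction gives pivot columns X1,X2,X3; rank = 3
Pivot set = {X1,X2,X3}, free = {X4,X5,X6}
RREF:
  r0: [   1    0    0    0   -2   -2]
  r1: [   0    1    0    1    2    2]
  r2: [   0    0    1   -1   -1   -1]
  r3: [   0    0    0    0    0    0]
Fix exponent of X6 at 1, X4 at 0, X5 at 0; solve each RREF row for its pivot's exponent:
  r0: exp(X1) + (-2)·1 = 0 ⇒ exp(X1) = 2
  r1: exp(X2) + (2)·1 = 0 ⇒ exp(X2) = -2
  r2: exp(X3) + (-1)·1 = 0 ⇒ exp(X3) = 1
Π_3 = X1^2 · X2^-2 · X3 · X6

["2", "-2", "1", "0", "0", "1"]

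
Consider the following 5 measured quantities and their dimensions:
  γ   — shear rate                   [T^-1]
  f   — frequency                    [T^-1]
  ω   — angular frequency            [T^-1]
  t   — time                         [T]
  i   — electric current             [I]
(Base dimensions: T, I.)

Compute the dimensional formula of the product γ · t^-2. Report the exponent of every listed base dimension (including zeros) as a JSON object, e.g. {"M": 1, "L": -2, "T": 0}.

{"T": -3, "I": 0}

Exponent matrix [T,I] × [γ,f,ω,t,i]:
  T: [-1 -1 -1  1  0]
  I: [ 0  0  0  0  1]
  [T]: (1)·-1+(-2)·1 = -3
  [I]: (1)·0+(-2)·0 = 0
⇒ T^-3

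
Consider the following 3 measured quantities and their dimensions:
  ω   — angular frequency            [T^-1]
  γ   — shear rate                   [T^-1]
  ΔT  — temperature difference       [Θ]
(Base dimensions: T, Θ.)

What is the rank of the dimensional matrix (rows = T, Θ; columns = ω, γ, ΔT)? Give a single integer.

Exponent matrix [T,Θ] × [ω,γ,ΔT]:
  T: [-1 -1  0]
  Θ: [ 0  0  1]
Echelon form has 2 nonzero rows (pivots: ω,ΔT)

2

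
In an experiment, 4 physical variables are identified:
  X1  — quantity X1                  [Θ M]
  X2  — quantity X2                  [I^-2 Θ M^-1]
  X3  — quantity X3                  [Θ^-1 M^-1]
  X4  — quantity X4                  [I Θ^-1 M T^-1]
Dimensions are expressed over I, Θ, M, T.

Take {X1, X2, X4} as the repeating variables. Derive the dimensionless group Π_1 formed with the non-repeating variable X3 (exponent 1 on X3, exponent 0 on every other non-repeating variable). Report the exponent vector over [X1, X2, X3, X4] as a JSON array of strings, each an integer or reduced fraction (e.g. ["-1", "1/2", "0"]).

Exponent matrix [I,Θ,M,T] × [X1,X2,X3,X4]:
  I: [ 0 -2  0  1]
  Θ: [ 1  1 -1 -1]
  M: [ 1 -1 -1  1]
  T: [ 0  0  0 -1]
RREF → pivots at {X1,X2,X4} ⇒ r = 3
Repeat: X1,X2,X4; free: X3
RREF:
  r0: [   1    0   -1    0]
  r1: [   0    1    0    0]
  r2: [   0    0    0    1]
  r3: [   0    0    0    0]
Fix exponent of X3 at 1; solve each RREF row for its pivot's exponent:
  r0: exp(X1) + (-1)·1 = 0 ⇒ exp(X1) = 1
  r1: exp(X2) + (0)·1 = 0 ⇒ exp(X2) = 0
  r2: exp(X4) + (0)·1 = 0 ⇒ exp(X4) = 0
Π_1 = X1 · X3

["1", "0", "1", "0"]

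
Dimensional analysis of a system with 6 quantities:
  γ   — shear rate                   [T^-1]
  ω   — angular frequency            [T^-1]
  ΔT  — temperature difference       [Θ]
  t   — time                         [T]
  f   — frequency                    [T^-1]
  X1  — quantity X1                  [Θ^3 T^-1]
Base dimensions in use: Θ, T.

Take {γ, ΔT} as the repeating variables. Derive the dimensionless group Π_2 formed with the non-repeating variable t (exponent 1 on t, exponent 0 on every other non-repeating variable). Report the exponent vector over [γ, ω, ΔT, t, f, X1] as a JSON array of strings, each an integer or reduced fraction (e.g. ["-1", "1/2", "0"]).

Dimensional matrix (Θ×T by γ×ω×ΔT×t×f×X1):
  Θ: [ 0  0  1  0  0  3]
  T: [-1 -1  0  1 -1 -1]
RREF → pivots at {γ,ΔT} ⇒ r = 2
Pivot set = {γ,ΔT}, free = {ω,t,f,X1}
RREF:
  r0: [   1    1    0   -1    1    1]
  r1: [   0    0    1    0    0    3]
Fix exponent of t at 1, ω at 0, f at 0, X1 at 0; solve each RREF row for its pivot's exponent:
  r0: exp(γ) + (-1)·1 = 0 ⇒ exp(γ) = 1
  r1: exp(ΔT) + (0)·1 = 0 ⇒ exp(ΔT) = 0
Π_2 = γ · t

["1", "0", "0", "1", "0", "0"]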